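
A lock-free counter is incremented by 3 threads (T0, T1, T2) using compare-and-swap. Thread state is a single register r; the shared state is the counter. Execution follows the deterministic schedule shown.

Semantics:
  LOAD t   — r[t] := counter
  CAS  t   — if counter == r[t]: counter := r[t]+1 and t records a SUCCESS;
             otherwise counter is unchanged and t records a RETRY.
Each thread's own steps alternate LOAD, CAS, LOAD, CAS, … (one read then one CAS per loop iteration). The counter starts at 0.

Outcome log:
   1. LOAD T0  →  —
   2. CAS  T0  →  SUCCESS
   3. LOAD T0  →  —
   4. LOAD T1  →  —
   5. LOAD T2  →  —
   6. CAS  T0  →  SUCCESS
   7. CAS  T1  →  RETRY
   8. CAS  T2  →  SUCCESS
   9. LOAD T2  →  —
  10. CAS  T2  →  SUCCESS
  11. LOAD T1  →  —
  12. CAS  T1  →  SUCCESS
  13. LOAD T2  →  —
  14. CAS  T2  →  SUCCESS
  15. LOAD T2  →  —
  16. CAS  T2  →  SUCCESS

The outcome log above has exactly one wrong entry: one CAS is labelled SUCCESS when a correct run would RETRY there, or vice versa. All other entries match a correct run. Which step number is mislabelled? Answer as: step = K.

Reference trace:
step 1: T0 LOAD ⇒ load; ctr=0 reg=0
step 2: T0 CAS ⇒ ok; ctr=1 reg=0
step 3: T0 LOAD ⇒ load; ctr=1 reg=1
step 4: T1 LOAD ⇒ load; ctr=1 reg=1
step 5: T2 LOAD ⇒ load; ctr=1 reg=1
step 6: T0 CAS ⇒ ok; ctr=2 reg=1
step 7: T1 CAS ⇒ retry; ctr=2 reg=1
step 8: T2 CAS ⇒ retry; ctr=2 reg=1
step 9: T2 LOAD ⇒ load; ctr=2 reg=2
step 10: T2 CAS ⇒ ok; ctr=3 reg=2
step 11: T1 LOAD ⇒ load; ctr=3 reg=3
step 12: T1 CAS ⇒ ok; ctr=4 reg=3
step 13: T2 LOAD ⇒ load; ctr=4 reg=4
step 14: T2 CAS ⇒ ok; ctr=5 reg=4
step 15: T2 LOAD ⇒ load; ctr=5 reg=5
step 16: T2 CAS ⇒ ok; ctr=6 reg=5
Flip is step 8.

step = 8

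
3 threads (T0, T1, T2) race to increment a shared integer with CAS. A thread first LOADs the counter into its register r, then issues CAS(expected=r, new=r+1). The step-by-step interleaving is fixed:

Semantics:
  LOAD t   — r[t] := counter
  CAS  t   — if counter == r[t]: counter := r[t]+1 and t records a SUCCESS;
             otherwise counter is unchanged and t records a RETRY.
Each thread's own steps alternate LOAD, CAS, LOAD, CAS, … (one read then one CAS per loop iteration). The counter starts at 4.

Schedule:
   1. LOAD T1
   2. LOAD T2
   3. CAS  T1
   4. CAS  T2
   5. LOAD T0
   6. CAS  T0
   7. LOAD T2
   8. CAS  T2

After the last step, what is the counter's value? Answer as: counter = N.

counter = 7

step 1: T1 LOAD ⇒ load; ctr=4 reg=4
step 2: T2 LOAD ⇒ load; ctr=4 reg=4
step 3: T1 CAS ⇒ ok; ctr=5 reg=4
step 4: T2 CAS ⇒ retry; ctr=5 reg=4
step 5: T0 LOAD ⇒ load; ctr=5 reg=5
step 6: T0 CAS ⇒ ok; ctr=6 reg=5
step 7: T2 LOAD ⇒ load; ctr=6 reg=6
step 8: T2 CAS ⇒ ok; ctr=7 reg=6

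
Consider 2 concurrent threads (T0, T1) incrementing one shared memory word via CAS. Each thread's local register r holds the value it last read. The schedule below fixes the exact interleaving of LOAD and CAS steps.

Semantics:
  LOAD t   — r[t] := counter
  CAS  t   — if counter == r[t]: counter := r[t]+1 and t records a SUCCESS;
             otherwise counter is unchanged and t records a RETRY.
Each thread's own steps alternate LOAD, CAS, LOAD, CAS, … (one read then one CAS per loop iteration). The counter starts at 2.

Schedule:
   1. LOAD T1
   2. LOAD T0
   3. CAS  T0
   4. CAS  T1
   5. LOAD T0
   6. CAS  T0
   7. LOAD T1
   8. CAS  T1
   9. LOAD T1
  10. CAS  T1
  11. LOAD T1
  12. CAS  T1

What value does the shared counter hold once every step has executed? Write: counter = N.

counter = 7

T1 LOAD — after: cnt=2, r=2 — load
T0 LOAD — after: cnt=2, r=2 — load
T0 CAS — after: cnt=3, r=2 — ok
T1 CAS — after: cnt=3, r=2 — retry
T0 LOAD — after: cnt=3, r=3 — load
T0 CAS — after: cnt=4, r=3 — ok
T1 LOAD — after: cnt=4, r=4 — load
T1 CAS — after: cnt=5, r=4 — ok
T1 LOAD — after: cnt=5, r=5 — load
T1 CAS — after: cnt=6, r=5 — ok
T1 LOAD — after: cnt=6, r=6 — load
T1 CAS — after: cnt=7, r=6 — ok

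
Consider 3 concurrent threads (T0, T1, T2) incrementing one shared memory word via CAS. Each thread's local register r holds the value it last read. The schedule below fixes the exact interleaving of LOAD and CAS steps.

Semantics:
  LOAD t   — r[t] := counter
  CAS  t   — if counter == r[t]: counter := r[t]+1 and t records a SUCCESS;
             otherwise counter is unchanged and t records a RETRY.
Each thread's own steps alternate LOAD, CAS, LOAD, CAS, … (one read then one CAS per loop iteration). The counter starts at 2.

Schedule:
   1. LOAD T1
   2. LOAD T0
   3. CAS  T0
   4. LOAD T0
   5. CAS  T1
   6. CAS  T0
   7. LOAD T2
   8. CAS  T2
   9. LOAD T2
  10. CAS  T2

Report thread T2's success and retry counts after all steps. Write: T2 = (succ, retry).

   1) LOAD T1:  M=2  r_T1=2
   2) LOAD T0:  M=2  r_T0=2
   3) CAS  T0:  M=3  r_T0=2 ✓
   4) LOAD T0:  M=3  r_T0=3
   5) CAS  T1:  M=3  r_T1=2 ✗
   6) CAS  T0:  M=4  r_T0=3 ✓
   7) LOAD T2:  M=4  r_T2=4
   8) CAS  T2:  M=5  r_T2=4 ✓
   9) LOAD T2:  M=5  r_T2=5
  10) CAS  T2:  M=6  r_T2=5 ✓

T2 = (2, 0)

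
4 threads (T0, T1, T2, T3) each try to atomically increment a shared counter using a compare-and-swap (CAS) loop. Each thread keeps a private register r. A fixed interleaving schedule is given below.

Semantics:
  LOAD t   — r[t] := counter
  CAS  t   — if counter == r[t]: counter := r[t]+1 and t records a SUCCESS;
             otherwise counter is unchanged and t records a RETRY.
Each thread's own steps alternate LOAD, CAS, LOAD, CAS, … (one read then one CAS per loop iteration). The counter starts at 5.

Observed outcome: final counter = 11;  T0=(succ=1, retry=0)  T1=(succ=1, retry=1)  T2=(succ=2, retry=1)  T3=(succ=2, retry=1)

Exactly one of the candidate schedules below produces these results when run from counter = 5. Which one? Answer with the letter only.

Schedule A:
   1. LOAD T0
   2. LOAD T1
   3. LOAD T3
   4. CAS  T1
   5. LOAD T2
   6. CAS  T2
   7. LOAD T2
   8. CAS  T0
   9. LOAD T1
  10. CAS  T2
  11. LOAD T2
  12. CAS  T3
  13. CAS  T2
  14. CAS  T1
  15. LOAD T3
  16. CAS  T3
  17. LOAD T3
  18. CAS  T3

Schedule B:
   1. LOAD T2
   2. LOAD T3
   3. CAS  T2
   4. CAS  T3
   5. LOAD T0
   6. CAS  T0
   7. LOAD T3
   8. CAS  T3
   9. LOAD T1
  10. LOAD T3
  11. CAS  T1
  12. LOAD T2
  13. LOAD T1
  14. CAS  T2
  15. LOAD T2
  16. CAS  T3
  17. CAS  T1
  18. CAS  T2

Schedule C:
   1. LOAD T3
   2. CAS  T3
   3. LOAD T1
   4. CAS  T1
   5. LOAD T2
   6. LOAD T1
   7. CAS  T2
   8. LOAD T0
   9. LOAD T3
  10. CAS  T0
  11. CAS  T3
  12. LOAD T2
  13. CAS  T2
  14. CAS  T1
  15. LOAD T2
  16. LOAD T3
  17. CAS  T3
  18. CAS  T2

Run C:
T3 LOAD — after: cnt=5, r=5 — load
T3 CAS — after: cnt=6, r=5 — ok
T1 LOAD — after: cnt=6, r=6 — load
T1 CAS — after: cnt=7, r=6 — ok
T2 LOAD — after: cnt=7, r=7 — load
T1 LOAD — after: cnt=7, r=7 — load
T2 CAS — after: cnt=8, r=7 — ok
T0 LOAD — after: cnt=8, r=8 — load
T3 LOAD — after: cnt=8, r=8 — load
T0 CAS — after: cnt=9, r=8 — ok
T3 CAS — after: cnt=9, r=8 — retry
T2 LOAD — after: cnt=9, r=9 — load
T2 CAS — after: cnt=10, r=9 — ok
T1 CAS — after: cnt=10, r=7 — retry
T2 LOAD — after: cnt=10, r=10 — load
T3 LOAD — after: cnt=10, r=10 — load
T3 CAS — after: cnt=11, r=10 — ok
T2 CAS — after: cnt=11, r=10 — retry

C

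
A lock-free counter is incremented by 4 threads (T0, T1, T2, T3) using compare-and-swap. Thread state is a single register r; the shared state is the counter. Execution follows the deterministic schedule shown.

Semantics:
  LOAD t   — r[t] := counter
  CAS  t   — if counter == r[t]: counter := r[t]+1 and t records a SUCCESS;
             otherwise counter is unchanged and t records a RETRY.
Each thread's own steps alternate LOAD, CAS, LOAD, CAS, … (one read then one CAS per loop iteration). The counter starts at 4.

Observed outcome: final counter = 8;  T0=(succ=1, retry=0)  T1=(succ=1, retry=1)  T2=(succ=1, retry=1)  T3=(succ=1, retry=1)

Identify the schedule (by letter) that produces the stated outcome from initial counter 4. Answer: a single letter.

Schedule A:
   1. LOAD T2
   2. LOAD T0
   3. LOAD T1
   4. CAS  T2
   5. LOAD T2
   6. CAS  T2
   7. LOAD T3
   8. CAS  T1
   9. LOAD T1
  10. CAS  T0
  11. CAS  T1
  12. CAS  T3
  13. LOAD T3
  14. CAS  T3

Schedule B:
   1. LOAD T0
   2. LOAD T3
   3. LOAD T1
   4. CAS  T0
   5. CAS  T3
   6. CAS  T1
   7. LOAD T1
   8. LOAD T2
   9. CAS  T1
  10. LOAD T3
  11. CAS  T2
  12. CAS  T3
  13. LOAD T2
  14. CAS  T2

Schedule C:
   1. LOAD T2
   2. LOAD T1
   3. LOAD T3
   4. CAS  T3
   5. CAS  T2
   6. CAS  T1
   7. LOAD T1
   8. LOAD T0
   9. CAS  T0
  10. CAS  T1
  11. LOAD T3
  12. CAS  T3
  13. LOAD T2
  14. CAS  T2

B

Tracing schedule B:
1. LOAD T0 → mem=4 r[T0]=4 [LOAD]
2. LOAD T3 → mem=4 r[T3]=4 [LOAD]
3. LOAD T1 → mem=4 r[T1]=4 [LOAD]
4. CAS T0 → mem=5 r[T0]=4 [OK]
5. CAS T3 → mem=5 r[T3]=4 [RETRY]
6. CAS T1 → mem=5 r[T1]=4 [RETRY]
7. LOAD T1 → mem=5 r[T1]=5 [LOAD]
8. LOAD T2 → mem=5 r[T2]=5 [LOAD]
9. CAS T1 → mem=6 r[T1]=5 [OK]
10. LOAD T3 → mem=6 r[T3]=6 [LOAD]
11. CAS T2 → mem=6 r[T2]=5 [RETRY]
12. CAS T3 → mem=7 r[T3]=6 [OK]
13. LOAD T2 → mem=7 r[T2]=7 [LOAD]
14. CAS T2 → mem=8 r[T2]=7 [OK]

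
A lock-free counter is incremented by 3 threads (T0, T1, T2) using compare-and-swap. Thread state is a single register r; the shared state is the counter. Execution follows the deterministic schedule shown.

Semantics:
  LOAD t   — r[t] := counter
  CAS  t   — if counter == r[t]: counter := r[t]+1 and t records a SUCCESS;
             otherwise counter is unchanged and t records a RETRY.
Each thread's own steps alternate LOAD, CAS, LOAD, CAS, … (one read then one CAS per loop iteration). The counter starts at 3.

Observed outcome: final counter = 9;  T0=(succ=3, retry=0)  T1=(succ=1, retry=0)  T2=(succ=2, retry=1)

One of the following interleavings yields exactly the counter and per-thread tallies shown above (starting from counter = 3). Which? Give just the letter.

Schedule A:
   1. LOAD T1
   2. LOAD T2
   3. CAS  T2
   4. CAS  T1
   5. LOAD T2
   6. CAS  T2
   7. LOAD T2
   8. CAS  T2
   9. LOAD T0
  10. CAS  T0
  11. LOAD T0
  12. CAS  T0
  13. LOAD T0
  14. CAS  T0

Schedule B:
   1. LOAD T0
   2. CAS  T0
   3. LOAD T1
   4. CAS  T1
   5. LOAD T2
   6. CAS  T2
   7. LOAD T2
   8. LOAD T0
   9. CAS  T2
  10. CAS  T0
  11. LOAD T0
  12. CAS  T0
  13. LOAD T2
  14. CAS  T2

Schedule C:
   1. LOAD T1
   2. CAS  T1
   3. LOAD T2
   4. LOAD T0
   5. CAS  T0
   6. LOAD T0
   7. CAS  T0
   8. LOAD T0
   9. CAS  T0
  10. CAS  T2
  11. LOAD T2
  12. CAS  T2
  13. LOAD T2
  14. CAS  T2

C

Simulating candidate C:
#1 T1 reads 3
#2 T1 CAS(3→4) writes; counter now 4
#3 T2 reads 4
#4 T0 reads 4
#5 T0 CAS(4→5) writes; counter now 5
#6 T0 reads 5
#7 T0 CAS(5→6) writes; counter now 6
#8 T0 reads 6
#9 T0 CAS(6→7) writes; counter now 7
#10 T2 CAS(4→5) fails; counter now 7
#11 T2 reads 7
#12 T2 CAS(7→8) writes; counter now 8
#13 T2 reads 8
#14 T2 CAS(8→9) writes; counter now 9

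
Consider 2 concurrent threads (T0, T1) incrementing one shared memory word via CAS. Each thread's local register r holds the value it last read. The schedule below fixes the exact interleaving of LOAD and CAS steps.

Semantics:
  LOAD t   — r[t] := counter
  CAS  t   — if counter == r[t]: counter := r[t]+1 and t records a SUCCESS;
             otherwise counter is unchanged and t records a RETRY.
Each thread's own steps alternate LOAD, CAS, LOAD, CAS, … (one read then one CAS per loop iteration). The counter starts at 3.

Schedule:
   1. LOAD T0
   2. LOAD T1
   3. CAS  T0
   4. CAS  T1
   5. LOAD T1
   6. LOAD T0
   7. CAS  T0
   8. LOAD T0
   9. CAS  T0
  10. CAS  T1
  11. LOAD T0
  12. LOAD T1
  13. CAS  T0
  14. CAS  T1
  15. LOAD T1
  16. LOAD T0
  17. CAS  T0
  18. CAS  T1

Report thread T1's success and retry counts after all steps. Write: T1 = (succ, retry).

#1 T0 reads 3
#2 T1 reads 3
#3 T0 CAS(3→4) writes; counter now 4
#4 T1 CAS(3→4) fails; counter now 4
#5 T1 reads 4
#6 T0 reads 4
#7 T0 CAS(4→5) writes; counter now 5
#8 T0 reads 5
#9 T0 CAS(5→6) writes; counter now 6
#10 T1 CAS(4→5) fails; counter now 6
#11 T0 reads 6
#12 T1 reads 6
#13 T0 CAS(6→7) writes; counter now 7
#14 T1 CAS(6→7) fails; counter now 7
#15 T1 reads 7
#16 T0 reads 7
#17 T0 CAS(7→8) writes; counter now 8
#18 T1 CAS(7→8) fails; counter now 8

T1 = (0, 4)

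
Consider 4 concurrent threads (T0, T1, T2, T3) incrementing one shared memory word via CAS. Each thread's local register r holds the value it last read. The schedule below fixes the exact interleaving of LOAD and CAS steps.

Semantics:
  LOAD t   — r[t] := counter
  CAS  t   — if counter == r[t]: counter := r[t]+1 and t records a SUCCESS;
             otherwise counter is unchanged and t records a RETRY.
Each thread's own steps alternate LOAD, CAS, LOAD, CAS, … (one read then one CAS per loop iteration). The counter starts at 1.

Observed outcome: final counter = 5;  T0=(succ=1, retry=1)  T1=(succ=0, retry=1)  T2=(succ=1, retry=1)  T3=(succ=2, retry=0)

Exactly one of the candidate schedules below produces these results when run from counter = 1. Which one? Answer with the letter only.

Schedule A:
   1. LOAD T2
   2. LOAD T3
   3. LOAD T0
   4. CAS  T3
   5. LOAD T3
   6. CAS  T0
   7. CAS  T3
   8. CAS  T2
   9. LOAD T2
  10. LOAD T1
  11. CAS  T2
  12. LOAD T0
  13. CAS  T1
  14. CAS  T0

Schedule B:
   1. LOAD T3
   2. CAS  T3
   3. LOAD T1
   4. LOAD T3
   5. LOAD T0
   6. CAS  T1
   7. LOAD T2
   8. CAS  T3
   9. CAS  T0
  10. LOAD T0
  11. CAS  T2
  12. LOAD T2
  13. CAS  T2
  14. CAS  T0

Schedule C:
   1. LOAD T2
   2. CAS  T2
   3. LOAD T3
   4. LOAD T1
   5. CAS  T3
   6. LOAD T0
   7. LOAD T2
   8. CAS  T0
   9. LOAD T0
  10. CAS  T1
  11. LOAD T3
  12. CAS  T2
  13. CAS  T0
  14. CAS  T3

Tracing schedule A:
#1 T2 reads 1
#2 T3 reads 1
#3 T0 reads 1
#4 T3 CAS(1→2) writes; counter now 2
#5 T3 reads 2
#6 T0 CAS(1→2) fails; counter now 2
#7 T3 CAS(2→3) writes; counter now 3
#8 T2 CAS(1→2) fails; counter now 3
#9 T2 reads 3
#10 T1 reads 3
#11 T2 CAS(3→4) writes; counter now 4
#12 T0 reads 4
#13 T1 CAS(3→4) fails; counter now 4
#14 T0 CAS(4→5) writes; counter now 5

A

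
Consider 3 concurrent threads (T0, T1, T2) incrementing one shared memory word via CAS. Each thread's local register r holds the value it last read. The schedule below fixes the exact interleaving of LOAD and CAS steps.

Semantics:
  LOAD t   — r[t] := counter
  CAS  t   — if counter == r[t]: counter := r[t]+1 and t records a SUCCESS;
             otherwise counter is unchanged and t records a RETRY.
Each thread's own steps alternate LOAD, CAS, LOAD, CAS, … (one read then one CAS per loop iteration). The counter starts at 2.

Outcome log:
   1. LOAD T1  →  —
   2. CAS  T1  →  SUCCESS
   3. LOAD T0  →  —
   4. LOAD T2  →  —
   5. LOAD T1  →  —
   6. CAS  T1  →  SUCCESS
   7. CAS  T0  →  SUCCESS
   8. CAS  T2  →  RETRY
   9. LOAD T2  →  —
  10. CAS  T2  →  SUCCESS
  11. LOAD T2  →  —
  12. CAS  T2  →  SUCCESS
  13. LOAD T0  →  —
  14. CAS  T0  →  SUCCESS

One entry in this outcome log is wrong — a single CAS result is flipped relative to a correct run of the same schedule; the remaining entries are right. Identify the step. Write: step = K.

Reference trace:
step 1: T1 LOAD ⇒ load; ctr=2 reg=2
step 2: T1 CAS ⇒ ok; ctr=3 reg=2
step 3: T0 LOAD ⇒ load; ctr=3 reg=3
step 4: T2 LOAD ⇒ load; ctr=3 reg=3
step 5: T1 LOAD ⇒ load; ctr=3 reg=3
step 6: T1 CAS ⇒ ok; ctr=4 reg=3
step 7: T0 CAS ⇒ retry; ctr=4 reg=3
step 8: T2 CAS ⇒ retry; ctr=4 reg=3
step 9: T2 LOAD ⇒ load; ctr=4 reg=4
step 10: T2 CAS ⇒ ok; ctr=5 reg=4
step 11: T2 LOAD ⇒ load; ctr=5 reg=5
step 12: T2 CAS ⇒ ok; ctr=6 reg=5
step 13: T0 LOAD ⇒ load; ctr=6 reg=6
step 14: T0 CAS ⇒ ok; ctr=7 reg=6
Mismatch at 7.

step = 7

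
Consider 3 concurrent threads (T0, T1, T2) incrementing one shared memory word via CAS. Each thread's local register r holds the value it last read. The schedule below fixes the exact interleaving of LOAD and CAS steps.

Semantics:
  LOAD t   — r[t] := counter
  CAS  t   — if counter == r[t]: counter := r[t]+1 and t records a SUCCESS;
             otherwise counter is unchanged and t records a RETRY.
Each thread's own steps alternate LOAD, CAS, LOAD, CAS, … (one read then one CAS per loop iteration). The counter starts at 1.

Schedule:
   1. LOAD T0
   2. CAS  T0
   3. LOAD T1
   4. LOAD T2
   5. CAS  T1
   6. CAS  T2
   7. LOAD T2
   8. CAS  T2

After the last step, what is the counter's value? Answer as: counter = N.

step 1: T0 LOAD ⇒ load; ctr=1 reg=1
step 2: T0 CAS ⇒ ok; ctr=2 reg=1
step 3: T1 LOAD ⇒ load; ctr=2 reg=2
step 4: T2 LOAD ⇒ load; ctr=2 reg=2
step 5: T1 CAS ⇒ ok; ctr=3 reg=2
step 6: T2 CAS ⇒ retry; ctr=3 reg=2
step 7: T2 LOAD ⇒ load; ctr=3 reg=3
step 8: T2 CAS ⇒ ok; ctr=4 reg=3

counter = 4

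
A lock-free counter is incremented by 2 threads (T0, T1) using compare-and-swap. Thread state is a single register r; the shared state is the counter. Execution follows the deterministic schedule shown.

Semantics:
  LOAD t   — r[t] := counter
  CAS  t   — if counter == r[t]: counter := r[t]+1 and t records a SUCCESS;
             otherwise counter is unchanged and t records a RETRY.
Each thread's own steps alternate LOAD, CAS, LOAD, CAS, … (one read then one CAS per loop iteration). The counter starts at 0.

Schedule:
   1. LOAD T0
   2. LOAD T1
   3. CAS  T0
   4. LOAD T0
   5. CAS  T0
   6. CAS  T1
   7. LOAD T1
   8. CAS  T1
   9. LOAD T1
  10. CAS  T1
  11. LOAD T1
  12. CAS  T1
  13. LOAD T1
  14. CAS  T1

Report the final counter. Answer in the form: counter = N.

1. LOAD T0 → mem=0 r[T0]=0 [LOAD]
2. LOAD T1 → mem=0 r[T1]=0 [LOAD]
3. CAS T0 → mem=1 r[T0]=0 [OK]
4. LOAD T0 → mem=1 r[T0]=1 [LOAD]
5. CAS T0 → mem=2 r[T0]=1 [OK]
6. CAS T1 → mem=2 r[T1]=0 [RETRY]
7. LOAD T1 → mem=2 r[T1]=2 [LOAD]
8. CAS T1 → mem=3 r[T1]=2 [OK]
9. LOAD T1 → mem=3 r[T1]=3 [LOAD]
10. CAS T1 → mem=4 r[T1]=3 [OK]
11. LOAD T1 → mem=4 r[T1]=4 [LOAD]
12. CAS T1 → mem=5 r[T1]=4 [OK]
13. LOAD T1 → mem=5 r[T1]=5 [LOAD]
14. CAS T1 → mem=6 r[T1]=5 [OK]

counter = 6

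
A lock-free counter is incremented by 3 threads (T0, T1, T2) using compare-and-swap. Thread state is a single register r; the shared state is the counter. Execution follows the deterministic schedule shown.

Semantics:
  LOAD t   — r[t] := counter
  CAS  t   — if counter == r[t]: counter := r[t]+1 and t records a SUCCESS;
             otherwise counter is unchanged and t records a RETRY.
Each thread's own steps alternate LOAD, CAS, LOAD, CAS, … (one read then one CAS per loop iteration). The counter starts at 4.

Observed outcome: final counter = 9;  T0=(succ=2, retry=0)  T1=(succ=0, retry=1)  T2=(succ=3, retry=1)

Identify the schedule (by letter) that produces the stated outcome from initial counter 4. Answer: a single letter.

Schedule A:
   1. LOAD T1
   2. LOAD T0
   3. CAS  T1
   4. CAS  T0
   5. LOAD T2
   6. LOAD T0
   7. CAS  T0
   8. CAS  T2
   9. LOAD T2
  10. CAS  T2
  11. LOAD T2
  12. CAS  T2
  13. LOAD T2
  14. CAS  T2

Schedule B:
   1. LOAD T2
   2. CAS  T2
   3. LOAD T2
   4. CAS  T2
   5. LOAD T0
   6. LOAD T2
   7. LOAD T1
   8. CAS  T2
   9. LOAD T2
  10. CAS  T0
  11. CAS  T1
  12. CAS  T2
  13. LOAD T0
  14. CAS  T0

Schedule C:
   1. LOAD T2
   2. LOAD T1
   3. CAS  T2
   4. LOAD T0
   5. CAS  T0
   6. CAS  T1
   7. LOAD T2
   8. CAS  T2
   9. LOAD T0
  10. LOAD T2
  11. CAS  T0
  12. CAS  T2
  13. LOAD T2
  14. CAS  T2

C

Simulating candidate C:
#1 T2 reads 4
#2 T1 reads 4
#3 T2 CAS(4→5) writes; counter now 5
#4 T0 reads 5
#5 T0 CAS(5→6) writes; counter now 6
#6 T1 CAS(4→5) fails; counter now 6
#7 T2 reads 6
#8 T2 CAS(6→7) writes; counter now 7
#9 T0 reads 7
#10 T2 reads 7
#11 T0 CAS(7→8) writes; counter now 8
#12 T2 CAS(7→8) fails; counter now 8
#13 T2 reads 8
#14 T2 CAS(8→9) writes; counter now 9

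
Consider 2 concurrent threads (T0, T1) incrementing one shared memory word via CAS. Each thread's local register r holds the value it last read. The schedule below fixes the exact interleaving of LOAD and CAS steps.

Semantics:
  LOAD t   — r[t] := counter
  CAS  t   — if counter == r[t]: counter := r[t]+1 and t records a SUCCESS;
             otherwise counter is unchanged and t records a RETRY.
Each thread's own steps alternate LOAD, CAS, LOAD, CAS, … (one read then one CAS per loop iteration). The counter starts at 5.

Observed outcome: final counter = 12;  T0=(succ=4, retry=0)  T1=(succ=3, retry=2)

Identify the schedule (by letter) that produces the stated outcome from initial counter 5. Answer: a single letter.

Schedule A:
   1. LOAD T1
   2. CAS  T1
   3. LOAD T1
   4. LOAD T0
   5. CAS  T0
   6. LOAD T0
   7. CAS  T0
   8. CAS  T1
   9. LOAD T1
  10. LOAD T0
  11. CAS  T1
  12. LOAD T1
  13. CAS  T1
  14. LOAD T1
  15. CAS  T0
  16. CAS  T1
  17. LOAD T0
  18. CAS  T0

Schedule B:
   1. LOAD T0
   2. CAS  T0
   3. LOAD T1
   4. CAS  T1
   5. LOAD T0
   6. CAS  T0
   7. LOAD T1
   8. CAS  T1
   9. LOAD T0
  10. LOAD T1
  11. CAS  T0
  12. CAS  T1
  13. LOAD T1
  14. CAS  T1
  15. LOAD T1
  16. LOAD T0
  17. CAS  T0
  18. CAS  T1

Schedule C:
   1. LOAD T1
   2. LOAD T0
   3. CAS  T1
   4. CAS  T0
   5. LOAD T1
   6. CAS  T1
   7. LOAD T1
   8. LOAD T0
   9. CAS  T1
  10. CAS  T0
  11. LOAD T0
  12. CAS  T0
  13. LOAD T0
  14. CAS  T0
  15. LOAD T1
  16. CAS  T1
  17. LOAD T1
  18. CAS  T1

Simulating candidate B:
#1 T0 reads 5
#2 T0 CAS(5→6) writes; counter now 6
#3 T1 reads 6
#4 T1 CAS(6→7) writes; counter now 7
#5 T0 reads 7
#6 T0 CAS(7→8) writes; counter now 8
#7 T1 reads 8
#8 T1 CAS(8→9) writes; counter now 9
#9 T0 reads 9
#10 T1 reads 9
#11 T0 CAS(9→10) writes; counter now 10
#12 T1 CAS(9→10) fails; counter now 10
#13 T1 reads 10
#14 T1 CAS(10→11) writes; counter now 11
#15 T1 reads 11
#16 T0 reads 11
#17 T0 CAS(11→12) writes; counter now 12
#18 T1 CAS(11→12) fails; counter now 12

B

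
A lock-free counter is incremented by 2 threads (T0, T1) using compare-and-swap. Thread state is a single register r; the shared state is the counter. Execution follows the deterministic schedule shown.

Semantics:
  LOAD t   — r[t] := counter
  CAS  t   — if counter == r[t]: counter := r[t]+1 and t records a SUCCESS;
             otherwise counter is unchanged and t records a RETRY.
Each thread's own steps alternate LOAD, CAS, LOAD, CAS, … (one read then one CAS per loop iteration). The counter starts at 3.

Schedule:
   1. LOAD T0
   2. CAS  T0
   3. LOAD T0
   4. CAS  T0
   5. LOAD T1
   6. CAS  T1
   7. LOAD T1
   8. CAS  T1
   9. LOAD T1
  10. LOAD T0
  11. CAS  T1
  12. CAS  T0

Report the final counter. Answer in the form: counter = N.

step 1: T0 LOAD ⇒ load; ctr=3 reg=3
step 2: T0 CAS ⇒ ok; ctr=4 reg=3
step 3: T0 LOAD ⇒ load; ctr=4 reg=4
step 4: T0 CAS ⇒ ok; ctr=5 reg=4
step 5: T1 LOAD ⇒ load; ctr=5 reg=5
step 6: T1 CAS ⇒ ok; ctr=6 reg=5
step 7: T1 LOAD ⇒ load; ctr=6 reg=6
step 8: T1 CAS ⇒ ok; ctr=7 reg=6
step 9: T1 LOAD ⇒ load; ctr=7 reg=7
step 10: T0 LOAD ⇒ load; ctr=7 reg=7
step 11: T1 CAS ⇒ ok; ctr=8 reg=7
step 12: T0 CAS ⇒ retry; ctr=8 reg=7

counter = 8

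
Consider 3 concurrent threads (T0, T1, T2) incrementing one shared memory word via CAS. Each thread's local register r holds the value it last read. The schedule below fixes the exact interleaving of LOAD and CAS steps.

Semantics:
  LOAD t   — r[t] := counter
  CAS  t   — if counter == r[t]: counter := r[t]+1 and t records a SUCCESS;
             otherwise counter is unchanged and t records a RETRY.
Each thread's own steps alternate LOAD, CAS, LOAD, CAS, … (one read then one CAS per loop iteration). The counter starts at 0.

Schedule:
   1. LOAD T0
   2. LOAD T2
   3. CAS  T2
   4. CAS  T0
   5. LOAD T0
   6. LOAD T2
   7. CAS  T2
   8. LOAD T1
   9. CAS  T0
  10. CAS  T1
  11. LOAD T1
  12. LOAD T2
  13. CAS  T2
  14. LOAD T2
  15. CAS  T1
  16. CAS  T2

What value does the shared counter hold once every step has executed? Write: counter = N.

counter = 5

T0 LOAD — after: cnt=0, r=0 — load
T2 LOAD — after: cnt=0, r=0 — load
T2 CAS — after: cnt=1, r=0 — ok
T0 CAS — after: cnt=1, r=0 — retry
T0 LOAD — after: cnt=1, r=1 — load
T2 LOAD — after: cnt=1, r=1 — load
T2 CAS — after: cnt=2, r=1 — ok
T1 LOAD — after: cnt=2, r=2 — load
T0 CAS — after: cnt=2, r=1 — retry
T1 CAS — after: cnt=3, r=2 — ok
T1 LOAD — after: cnt=3, r=3 — load
T2 LOAD — after: cnt=3, r=3 — load
T2 CAS — after: cnt=4, r=3 — ok
T2 LOAD — after: cnt=4, r=4 — load
T1 CAS — after: cnt=4, r=3 — retry
T2 CAS — after: cnt=5, r=4 — ok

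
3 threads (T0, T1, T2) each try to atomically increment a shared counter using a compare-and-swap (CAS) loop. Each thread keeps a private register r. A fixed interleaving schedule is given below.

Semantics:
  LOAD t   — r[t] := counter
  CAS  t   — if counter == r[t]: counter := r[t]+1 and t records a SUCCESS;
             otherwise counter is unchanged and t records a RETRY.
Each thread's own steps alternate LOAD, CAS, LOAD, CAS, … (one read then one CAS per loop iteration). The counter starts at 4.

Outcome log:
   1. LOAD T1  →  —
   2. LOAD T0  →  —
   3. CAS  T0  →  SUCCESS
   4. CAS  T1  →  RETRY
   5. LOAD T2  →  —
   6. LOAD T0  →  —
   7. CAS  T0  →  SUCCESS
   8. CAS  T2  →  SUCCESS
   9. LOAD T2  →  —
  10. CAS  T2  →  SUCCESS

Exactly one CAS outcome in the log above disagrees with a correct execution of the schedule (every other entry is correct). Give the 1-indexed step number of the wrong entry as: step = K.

step = 8

Re-executing:
   1) LOAD T1:  M=4  r_T1=4
   2) LOAD T0:  M=4  r_T0=4
   3) CAS  T0:  M=5  r_T0=4 ✓
   4) CAS  T1:  M=5  r_T1=4 ✗
   5) LOAD T2:  M=5  r_T2=5
   6) LOAD T0:  M=5  r_T0=5
   7) CAS  T0:  M=6  r_T0=5 ✓
   8) CAS  T2:  M=6  r_T2=5 ✗
   9) LOAD T2:  M=6  r_T2=6
  10) CAS  T2:  M=7  r_T2=6 ✓
Mismatch at 8.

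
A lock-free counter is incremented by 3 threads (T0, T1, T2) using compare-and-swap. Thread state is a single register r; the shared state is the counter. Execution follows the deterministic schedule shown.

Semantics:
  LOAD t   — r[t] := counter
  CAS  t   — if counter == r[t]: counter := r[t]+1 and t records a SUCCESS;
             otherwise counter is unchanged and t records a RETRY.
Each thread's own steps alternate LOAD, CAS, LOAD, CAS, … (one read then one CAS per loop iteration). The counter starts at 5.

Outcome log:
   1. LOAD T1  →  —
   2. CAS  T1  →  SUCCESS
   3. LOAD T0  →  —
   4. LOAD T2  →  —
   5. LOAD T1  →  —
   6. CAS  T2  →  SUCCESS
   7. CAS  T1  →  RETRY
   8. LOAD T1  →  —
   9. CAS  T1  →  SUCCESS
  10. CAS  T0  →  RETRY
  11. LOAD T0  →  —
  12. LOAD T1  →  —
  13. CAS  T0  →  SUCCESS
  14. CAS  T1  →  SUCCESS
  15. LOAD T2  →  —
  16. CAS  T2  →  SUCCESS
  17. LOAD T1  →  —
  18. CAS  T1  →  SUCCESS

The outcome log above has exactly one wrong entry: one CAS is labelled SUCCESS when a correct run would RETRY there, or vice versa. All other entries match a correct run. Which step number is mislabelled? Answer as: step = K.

step = 14

Reference trace:
#1 T1 reads 5
#2 T1 CAS(5→6) writes; counter now 6
#3 T0 reads 6
#4 T2 reads 6
#5 T1 reads 6
#6 T2 CAS(6→7) writes; counter now 7
#7 T1 CAS(6→7) fails; counter now 7
#8 T1 reads 7
#9 T1 CAS(7→8) writes; counter now 8
#10 T0 CAS(6→7) fails; counter now 8
#11 T0 reads 8
#12 T1 reads 8
#13 T0 CAS(8→9) writes; counter now 9
#14 T1 CAS(8→9) fails; counter now 9
#15 T2 reads 9
#16 T2 CAS(9→10) writes; counter now 10
#17 T1 reads 10
#18 T1 CAS(10→11) writes; counter now 11
Mismatch at 14.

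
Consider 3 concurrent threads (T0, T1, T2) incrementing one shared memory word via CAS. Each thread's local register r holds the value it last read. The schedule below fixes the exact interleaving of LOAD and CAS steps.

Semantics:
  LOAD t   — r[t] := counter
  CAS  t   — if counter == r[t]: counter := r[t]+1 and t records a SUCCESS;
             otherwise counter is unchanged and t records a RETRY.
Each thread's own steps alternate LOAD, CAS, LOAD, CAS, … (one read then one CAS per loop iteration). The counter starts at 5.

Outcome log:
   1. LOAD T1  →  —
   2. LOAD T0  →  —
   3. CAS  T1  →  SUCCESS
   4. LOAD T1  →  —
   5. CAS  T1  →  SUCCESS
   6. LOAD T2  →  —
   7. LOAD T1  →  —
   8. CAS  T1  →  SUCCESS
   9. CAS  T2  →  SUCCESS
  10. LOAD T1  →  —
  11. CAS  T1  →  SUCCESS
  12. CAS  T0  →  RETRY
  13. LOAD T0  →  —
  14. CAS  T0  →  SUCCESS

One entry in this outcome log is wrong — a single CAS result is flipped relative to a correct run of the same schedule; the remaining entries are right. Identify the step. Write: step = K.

step = 9

Re-executing:
step 1: T1 LOAD ⇒ load; ctr=5 reg=5
step 2: T0 LOAD ⇒ load; ctr=5 reg=5
step 3: T1 CAS ⇒ ok; ctr=6 reg=5
step 4: T1 LOAD ⇒ load; ctr=6 reg=6
step 5: T1 CAS ⇒ ok; ctr=7 reg=6
step 6: T2 LOAD ⇒ load; ctr=7 reg=7
step 7: T1 LOAD ⇒ load; ctr=7 reg=7
step 8: T1 CAS ⇒ ok; ctr=8 reg=7
step 9: T2 CAS ⇒ retry; ctr=8 reg=7
step 10: T1 LOAD ⇒ load; ctr=8 reg=8
step 11: T1 CAS ⇒ ok; ctr=9 reg=8
step 12: T0 CAS ⇒ retry; ctr=9 reg=5
step 13: T0 LOAD ⇒ load; ctr=9 reg=9
step 14: T0 CAS ⇒ ok; ctr=10 reg=9
Flip is step 9.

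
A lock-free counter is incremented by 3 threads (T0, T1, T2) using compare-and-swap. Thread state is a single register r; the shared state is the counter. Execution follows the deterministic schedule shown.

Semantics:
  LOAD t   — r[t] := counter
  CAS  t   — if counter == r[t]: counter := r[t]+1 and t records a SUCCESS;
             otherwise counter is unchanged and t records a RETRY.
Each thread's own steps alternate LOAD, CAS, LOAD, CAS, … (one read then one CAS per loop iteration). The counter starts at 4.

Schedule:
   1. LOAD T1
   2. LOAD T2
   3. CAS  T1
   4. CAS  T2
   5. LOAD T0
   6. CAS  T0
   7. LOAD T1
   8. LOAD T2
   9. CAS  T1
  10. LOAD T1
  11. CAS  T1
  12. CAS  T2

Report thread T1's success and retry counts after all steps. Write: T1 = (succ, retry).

#1 T1 reads 4
#2 T2 reads 4
#3 T1 CAS(4→5) writes; counter now 5
#4 T2 CAS(4→5) fails; counter now 5
#5 T0 reads 5
#6 T0 CAS(5→6) writes; counter now 6
#7 T1 reads 6
#8 T2 reads 6
#9 T1 CAS(6→7) writes; counter now 7
#10 T1 reads 7
#11 T1 CAS(7→8) writes; counter now 8
#12 T2 CAS(6→7) fails; counter now 8

T1 = (3, 0)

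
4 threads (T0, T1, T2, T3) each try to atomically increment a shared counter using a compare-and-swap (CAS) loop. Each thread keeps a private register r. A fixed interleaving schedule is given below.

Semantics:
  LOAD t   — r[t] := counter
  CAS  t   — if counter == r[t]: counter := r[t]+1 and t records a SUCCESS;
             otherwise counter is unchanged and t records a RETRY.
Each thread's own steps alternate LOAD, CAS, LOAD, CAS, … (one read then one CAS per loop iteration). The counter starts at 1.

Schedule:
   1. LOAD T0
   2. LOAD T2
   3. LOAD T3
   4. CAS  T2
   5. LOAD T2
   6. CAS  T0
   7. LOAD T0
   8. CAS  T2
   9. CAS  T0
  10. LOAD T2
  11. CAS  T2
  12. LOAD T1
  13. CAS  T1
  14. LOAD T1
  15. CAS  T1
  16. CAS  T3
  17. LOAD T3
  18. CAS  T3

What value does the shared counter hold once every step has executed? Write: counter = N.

counter = 7

[1] T0.load  rd  (counter 1, T0.r 1)
[2] T2.load  rd  (counter 1, T2.r 1)
[3] T3.load  rd  (counter 1, T3.r 1)
[4] T2.cas  hit  (counter 2, T2.r 1)
[5] T2.load  rd  (counter 2, T2.r 2)
[6] T0.cas  miss  (counter 2, T0.r 1)
[7] T0.load  rd  (counter 2, T0.r 2)
[8] T2.cas  hit  (counter 3, T2.r 2)
[9] T0.cas  miss  (counter 3, T0.r 2)
[10] T2.load  rd  (counter 3, T2.r 3)
[11] T2.cas  hit  (counter 4, T2.r 3)
[12] T1.load  rd  (counter 4, T1.r 4)
[13] T1.cas  hit  (counter 5, T1.r 4)
[14] T1.load  rd  (counter 5, T1.r 5)
[15] T1.cas  hit  (counter 6, T1.r 5)
[16] T3.cas  miss  (counter 6, T3.r 1)
[17] T3.load  rd  (counter 6, T3.r 6)
[18] T3.cas  hit  (counter 7, T3.r 6)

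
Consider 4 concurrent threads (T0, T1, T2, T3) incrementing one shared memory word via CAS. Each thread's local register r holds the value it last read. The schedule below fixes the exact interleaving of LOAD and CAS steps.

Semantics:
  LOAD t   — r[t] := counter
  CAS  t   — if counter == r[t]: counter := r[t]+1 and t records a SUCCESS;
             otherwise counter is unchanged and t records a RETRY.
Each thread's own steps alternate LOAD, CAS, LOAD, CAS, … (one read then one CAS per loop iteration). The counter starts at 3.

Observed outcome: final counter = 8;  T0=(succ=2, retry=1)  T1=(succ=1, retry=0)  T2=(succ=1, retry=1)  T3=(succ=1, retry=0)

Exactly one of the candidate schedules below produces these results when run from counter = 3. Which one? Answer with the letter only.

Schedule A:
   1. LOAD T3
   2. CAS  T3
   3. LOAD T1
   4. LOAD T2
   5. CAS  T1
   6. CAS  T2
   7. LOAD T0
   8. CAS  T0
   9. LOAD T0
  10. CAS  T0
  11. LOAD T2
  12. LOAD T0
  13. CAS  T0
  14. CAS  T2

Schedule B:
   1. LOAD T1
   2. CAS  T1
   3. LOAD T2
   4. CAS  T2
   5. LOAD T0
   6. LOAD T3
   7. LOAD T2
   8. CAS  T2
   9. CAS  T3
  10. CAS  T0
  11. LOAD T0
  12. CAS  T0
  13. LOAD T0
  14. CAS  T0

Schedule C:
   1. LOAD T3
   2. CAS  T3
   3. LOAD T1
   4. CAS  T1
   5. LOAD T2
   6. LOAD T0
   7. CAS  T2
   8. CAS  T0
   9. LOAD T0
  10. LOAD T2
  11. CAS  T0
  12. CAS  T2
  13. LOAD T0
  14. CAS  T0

C

Simulating candidate C:
step 1: T3 LOAD ⇒ load; ctr=3 reg=3
step 2: T3 CAS ⇒ ok; ctr=4 reg=3
step 3: T1 LOAD ⇒ load; ctr=4 reg=4
step 4: T1 CAS ⇒ ok; ctr=5 reg=4
step 5: T2 LOAD ⇒ load; ctr=5 reg=5
step 6: T0 LOAD ⇒ load; ctr=5 reg=5
step 7: T2 CAS ⇒ ok; ctr=6 reg=5
step 8: T0 CAS ⇒ retry; ctr=6 reg=5
step 9: T0 LOAD ⇒ load; ctr=6 reg=6
step 10: T2 LOAD ⇒ load; ctr=6 reg=6
step 11: T0 CAS ⇒ ok; ctr=7 reg=6
step 12: T2 CAS ⇒ retry; ctr=7 reg=6
step 13: T0 LOAD ⇒ load; ctr=7 reg=7
step 14: T0 CAS ⇒ ok; ctr=8 reg=7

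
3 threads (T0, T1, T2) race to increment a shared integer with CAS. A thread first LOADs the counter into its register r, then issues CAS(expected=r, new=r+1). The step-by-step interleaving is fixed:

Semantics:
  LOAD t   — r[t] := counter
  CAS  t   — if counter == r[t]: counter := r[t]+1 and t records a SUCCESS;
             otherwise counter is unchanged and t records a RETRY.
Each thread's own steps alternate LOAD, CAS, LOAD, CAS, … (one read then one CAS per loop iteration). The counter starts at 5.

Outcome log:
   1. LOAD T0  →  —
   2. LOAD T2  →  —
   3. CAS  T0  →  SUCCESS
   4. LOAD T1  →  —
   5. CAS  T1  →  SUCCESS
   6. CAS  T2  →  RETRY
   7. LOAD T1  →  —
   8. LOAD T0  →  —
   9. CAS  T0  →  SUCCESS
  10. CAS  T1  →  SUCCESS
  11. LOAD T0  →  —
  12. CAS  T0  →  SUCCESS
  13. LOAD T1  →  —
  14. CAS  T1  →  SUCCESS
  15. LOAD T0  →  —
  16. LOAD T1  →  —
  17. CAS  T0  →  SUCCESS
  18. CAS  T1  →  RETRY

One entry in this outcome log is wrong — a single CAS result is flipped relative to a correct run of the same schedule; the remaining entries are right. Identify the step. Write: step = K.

step = 10

Reference trace:
#1 T0 reads 5
#2 T2 reads 5
#3 T0 CAS(5→6) writes; counter now 6
#4 T1 reads 6
#5 T1 CAS(6→7) writes; counter now 7
#6 T2 CAS(5→6) fails; counter now 7
#7 T1 reads 7
#8 T0 reads 7
#9 T0 CAS(7→8) writes; counter now 8
#10 T1 CAS(7→8) fails; counter now 8
#11 T0 reads 8
#12 T0 CAS(8→9) writes; counter now 9
#13 T1 reads 9
#14 T1 CAS(9→10) writes; counter now 10
#15 T0 reads 10
#16 T1 reads 10
#17 T0 CAS(10→11) writes; counter now 11
#18 T1 CAS(10→11) fails; counter now 11
Mismatch at 10.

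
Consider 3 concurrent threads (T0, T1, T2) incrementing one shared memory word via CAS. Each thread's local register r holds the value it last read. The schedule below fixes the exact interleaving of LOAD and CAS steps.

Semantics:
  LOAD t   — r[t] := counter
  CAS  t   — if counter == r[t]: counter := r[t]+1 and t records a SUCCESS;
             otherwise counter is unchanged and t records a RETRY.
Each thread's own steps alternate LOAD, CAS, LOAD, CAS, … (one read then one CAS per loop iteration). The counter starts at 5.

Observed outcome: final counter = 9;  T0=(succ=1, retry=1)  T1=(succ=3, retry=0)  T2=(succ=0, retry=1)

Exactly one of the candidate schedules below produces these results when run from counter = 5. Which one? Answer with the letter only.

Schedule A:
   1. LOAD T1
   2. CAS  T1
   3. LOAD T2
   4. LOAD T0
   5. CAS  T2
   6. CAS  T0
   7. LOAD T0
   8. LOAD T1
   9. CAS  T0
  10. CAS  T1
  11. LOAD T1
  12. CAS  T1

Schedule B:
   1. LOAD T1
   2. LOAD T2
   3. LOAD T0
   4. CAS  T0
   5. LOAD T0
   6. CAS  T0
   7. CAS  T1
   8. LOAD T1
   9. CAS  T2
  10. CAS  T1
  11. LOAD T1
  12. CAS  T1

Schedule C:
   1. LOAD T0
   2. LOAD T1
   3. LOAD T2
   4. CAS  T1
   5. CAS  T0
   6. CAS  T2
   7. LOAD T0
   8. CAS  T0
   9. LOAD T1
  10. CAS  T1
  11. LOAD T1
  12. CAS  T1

C

Run C:
   1) LOAD T0:  M=5  r_T0=5
   2) LOAD T1:  M=5  r_T1=5
   3) LOAD T2:  M=5  r_T2=5
   4) CAS  T1:  M=6  r_T1=5 ✓
   5) CAS  T0:  M=6  r_T0=5 ✗
   6) CAS  T2:  M=6  r_T2=5 ✗
   7) LOAD T0:  M=6  r_T0=6
   8) CAS  T0:  M=7  r_T0=6 ✓
   9) LOAD T1:  M=7  r_T1=7
  10) CAS  T1:  M=8  r_T1=7 ✓
  11) LOAD T1:  M=8  r_T1=8
  12) CAS  T1:  M=9  r_T1=8 ✓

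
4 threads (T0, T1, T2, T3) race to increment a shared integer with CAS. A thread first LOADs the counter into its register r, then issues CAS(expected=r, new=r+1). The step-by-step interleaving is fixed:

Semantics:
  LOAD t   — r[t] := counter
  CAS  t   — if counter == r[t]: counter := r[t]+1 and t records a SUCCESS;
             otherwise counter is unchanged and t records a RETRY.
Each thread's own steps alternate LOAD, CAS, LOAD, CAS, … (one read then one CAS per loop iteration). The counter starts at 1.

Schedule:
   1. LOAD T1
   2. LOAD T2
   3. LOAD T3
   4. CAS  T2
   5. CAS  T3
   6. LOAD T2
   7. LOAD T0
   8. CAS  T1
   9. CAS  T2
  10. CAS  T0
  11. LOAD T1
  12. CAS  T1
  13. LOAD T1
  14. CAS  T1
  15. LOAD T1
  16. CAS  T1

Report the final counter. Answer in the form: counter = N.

counter = 6

step 1: T1 LOAD ⇒ load; ctr=1 reg=1
step 2: T2 LOAD ⇒ load; ctr=1 reg=1
step 3: T3 LOAD ⇒ load; ctr=1 reg=1
step 4: T2 CAS ⇒ ok; ctr=2 reg=1
step 5: T3 CAS ⇒ retry; ctr=2 reg=1
step 6: T2 LOAD ⇒ load; ctr=2 reg=2
step 7: T0 LOAD ⇒ load; ctr=2 reg=2
step 8: T1 CAS ⇒ retry; ctr=2 reg=1
step 9: T2 CAS ⇒ ok; ctr=3 reg=2
step 10: T0 CAS ⇒ retry; ctr=3 reg=2
step 11: T1 LOAD ⇒ load; ctr=3 reg=3
step 12: T1 CAS ⇒ ok; ctr=4 reg=3
step 13: T1 LOAD ⇒ load; ctr=4 reg=4
step 14: T1 CAS ⇒ ok; ctr=5 reg=4
step 15: T1 LOAD ⇒ load; ctr=5 reg=5
step 16: T1 CAS ⇒ ok; ctr=6 reg=5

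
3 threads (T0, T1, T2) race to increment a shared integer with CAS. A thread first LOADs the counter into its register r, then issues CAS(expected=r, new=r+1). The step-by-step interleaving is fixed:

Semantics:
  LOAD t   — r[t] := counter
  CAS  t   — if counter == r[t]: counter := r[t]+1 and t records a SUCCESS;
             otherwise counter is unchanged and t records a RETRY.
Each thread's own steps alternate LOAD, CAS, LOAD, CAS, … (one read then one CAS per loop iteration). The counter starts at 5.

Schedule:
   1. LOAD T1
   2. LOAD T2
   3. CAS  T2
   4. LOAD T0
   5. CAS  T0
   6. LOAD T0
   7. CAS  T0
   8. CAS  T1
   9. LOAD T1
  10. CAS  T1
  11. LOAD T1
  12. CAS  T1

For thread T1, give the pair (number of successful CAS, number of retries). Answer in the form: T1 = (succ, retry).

T1 = (2, 1)

T1 LOAD — after: cnt=5, r=5 — load
T2 LOAD — after: cnt=5, r=5 — load
T2 CAS — after: cnt=6, r=5 — ok
T0 LOAD — after: cnt=6, r=6 — load
T0 CAS — after: cnt=7, r=6 — ok
T0 LOAD — after: cnt=7, r=7 — load
T0 CAS — after: cnt=8, r=7 — ok
T1 CAS — after: cnt=8, r=5 — retry
T1 LOAD — after: cnt=8, r=8 — load
T1 CAS — after: cnt=9, r=8 — ok
T1 LOAD — after: cnt=9, r=9 — load
T1 CAS — after: cnt=10, r=9 — ok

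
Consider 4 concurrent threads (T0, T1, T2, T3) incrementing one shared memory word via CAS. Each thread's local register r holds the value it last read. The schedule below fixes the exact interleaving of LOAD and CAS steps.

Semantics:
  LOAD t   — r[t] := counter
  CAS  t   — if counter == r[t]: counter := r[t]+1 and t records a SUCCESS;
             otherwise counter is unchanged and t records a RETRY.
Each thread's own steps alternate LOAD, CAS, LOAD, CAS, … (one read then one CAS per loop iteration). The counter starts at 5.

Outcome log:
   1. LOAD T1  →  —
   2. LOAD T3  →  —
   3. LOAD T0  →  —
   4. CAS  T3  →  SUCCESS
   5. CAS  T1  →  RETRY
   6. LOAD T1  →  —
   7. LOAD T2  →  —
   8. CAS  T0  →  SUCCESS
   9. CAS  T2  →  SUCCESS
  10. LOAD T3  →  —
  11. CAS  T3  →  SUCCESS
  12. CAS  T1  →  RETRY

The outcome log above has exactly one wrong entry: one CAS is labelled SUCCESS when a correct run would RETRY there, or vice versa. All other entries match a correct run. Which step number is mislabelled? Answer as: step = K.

Reference trace:
#1 T1 reads 5
#2 T3 reads 5
#3 T0 reads 5
#4 T3 CAS(5→6) writes; counter now 6
#5 T1 CAS(5→6) fails; counter now 6
#6 T1 reads 6
#7 T2 reads 6
#8 T0 CAS(5→6) fails; counter now 6
#9 T2 CAS(6→7) writes; counter now 7
#10 T3 reads 7
#11 T3 CAS(7→8) writes; counter now 8
#12 T1 CAS(6→7) fails; counter now 8
Log disagrees first at step 8.

step = 8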